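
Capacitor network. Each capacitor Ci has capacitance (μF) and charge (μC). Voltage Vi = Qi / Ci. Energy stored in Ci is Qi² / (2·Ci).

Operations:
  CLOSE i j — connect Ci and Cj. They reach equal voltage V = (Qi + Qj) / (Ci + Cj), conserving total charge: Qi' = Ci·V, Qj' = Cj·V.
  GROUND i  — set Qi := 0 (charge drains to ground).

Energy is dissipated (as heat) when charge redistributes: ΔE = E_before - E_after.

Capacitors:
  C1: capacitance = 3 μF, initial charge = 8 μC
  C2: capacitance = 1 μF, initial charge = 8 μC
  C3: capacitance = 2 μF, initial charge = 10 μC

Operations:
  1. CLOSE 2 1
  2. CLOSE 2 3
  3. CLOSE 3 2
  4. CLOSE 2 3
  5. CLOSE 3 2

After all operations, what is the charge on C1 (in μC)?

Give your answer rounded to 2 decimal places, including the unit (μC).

Answer: 12.00 μC

Derivation:
Initial: C1(3μF, Q=8μC, V=2.67V), C2(1μF, Q=8μC, V=8.00V), C3(2μF, Q=10μC, V=5.00V)
Op 1: CLOSE 2-1: Q_total=16.00, C_total=4.00, V=4.00; Q2=4.00, Q1=12.00; dissipated=10.667
Op 2: CLOSE 2-3: Q_total=14.00, C_total=3.00, V=4.67; Q2=4.67, Q3=9.33; dissipated=0.333
Op 3: CLOSE 3-2: Q_total=14.00, C_total=3.00, V=4.67; Q3=9.33, Q2=4.67; dissipated=0.000
Op 4: CLOSE 2-3: Q_total=14.00, C_total=3.00, V=4.67; Q2=4.67, Q3=9.33; dissipated=0.000
Op 5: CLOSE 3-2: Q_total=14.00, C_total=3.00, V=4.67; Q3=9.33, Q2=4.67; dissipated=0.000
Final charges: Q1=12.00, Q2=4.67, Q3=9.33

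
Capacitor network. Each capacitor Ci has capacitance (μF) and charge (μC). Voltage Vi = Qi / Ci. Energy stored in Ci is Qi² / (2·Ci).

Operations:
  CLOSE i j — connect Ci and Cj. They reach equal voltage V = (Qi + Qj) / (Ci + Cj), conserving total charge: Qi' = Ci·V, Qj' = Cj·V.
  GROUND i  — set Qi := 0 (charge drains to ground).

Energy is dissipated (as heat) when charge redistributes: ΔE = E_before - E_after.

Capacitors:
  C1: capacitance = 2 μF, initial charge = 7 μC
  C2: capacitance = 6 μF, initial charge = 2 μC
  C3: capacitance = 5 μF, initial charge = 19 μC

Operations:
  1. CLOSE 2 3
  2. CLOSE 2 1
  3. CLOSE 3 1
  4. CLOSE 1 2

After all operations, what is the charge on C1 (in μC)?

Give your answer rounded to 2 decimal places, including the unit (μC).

Answer: 4.47 μC

Derivation:
Initial: C1(2μF, Q=7μC, V=3.50V), C2(6μF, Q=2μC, V=0.33V), C3(5μF, Q=19μC, V=3.80V)
Op 1: CLOSE 2-3: Q_total=21.00, C_total=11.00, V=1.91; Q2=11.45, Q3=9.55; dissipated=16.388
Op 2: CLOSE 2-1: Q_total=18.45, C_total=8.00, V=2.31; Q2=13.84, Q1=4.61; dissipated=1.898
Op 3: CLOSE 3-1: Q_total=14.16, C_total=7.00, V=2.02; Q3=10.11, Q1=4.05; dissipated=0.113
Op 4: CLOSE 1-2: Q_total=17.89, C_total=8.00, V=2.24; Q1=4.47, Q2=13.41; dissipated=0.061
Final charges: Q1=4.47, Q2=13.41, Q3=10.11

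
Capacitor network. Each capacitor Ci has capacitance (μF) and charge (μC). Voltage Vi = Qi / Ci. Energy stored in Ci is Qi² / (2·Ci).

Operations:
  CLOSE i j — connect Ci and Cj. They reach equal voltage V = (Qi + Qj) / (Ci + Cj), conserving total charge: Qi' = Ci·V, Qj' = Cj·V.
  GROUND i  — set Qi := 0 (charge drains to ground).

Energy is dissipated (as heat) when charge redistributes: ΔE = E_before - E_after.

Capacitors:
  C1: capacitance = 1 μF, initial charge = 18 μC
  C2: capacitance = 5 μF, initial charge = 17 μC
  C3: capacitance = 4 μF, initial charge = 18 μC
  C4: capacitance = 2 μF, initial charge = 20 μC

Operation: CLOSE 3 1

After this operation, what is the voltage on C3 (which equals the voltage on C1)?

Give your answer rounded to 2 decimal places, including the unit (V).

Answer: 7.20 V

Derivation:
Initial: C1(1μF, Q=18μC, V=18.00V), C2(5μF, Q=17μC, V=3.40V), C3(4μF, Q=18μC, V=4.50V), C4(2μF, Q=20μC, V=10.00V)
Op 1: CLOSE 3-1: Q_total=36.00, C_total=5.00, V=7.20; Q3=28.80, Q1=7.20; dissipated=72.900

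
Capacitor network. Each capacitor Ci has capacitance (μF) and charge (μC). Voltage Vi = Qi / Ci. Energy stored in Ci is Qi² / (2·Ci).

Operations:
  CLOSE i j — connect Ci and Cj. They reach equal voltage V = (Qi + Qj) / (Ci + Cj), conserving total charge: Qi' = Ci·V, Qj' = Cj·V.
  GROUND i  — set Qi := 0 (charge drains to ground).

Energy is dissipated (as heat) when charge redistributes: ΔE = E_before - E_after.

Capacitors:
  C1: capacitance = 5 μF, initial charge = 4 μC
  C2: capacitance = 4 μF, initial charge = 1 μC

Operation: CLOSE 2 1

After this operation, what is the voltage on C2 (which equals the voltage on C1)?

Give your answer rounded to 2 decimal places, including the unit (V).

Answer: 0.56 V

Derivation:
Initial: C1(5μF, Q=4μC, V=0.80V), C2(4μF, Q=1μC, V=0.25V)
Op 1: CLOSE 2-1: Q_total=5.00, C_total=9.00, V=0.56; Q2=2.22, Q1=2.78; dissipated=0.336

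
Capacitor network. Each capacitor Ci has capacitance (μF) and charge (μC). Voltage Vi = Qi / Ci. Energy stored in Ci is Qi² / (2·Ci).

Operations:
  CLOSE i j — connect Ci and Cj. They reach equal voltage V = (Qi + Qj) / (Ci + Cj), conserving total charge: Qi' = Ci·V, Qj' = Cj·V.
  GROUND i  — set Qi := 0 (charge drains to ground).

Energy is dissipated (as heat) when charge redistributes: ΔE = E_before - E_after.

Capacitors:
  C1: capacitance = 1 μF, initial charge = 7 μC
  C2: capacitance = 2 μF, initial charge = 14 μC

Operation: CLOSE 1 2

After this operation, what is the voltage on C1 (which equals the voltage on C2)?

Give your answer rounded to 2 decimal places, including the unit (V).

Initial: C1(1μF, Q=7μC, V=7.00V), C2(2μF, Q=14μC, V=7.00V)
Op 1: CLOSE 1-2: Q_total=21.00, C_total=3.00, V=7.00; Q1=7.00, Q2=14.00; dissipated=0.000

Answer: 7.00 V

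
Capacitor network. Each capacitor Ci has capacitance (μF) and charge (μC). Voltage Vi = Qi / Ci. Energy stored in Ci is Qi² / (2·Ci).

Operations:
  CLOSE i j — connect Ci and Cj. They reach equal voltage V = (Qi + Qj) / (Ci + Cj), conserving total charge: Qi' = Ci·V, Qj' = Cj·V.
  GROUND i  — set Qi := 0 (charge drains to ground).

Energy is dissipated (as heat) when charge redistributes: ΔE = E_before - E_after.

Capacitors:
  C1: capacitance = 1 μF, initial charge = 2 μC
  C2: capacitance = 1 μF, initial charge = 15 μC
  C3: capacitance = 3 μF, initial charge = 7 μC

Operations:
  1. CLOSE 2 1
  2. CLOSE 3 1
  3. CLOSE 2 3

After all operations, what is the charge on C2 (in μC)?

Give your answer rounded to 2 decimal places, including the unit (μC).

Answer: 5.03 μC

Derivation:
Initial: C1(1μF, Q=2μC, V=2.00V), C2(1μF, Q=15μC, V=15.00V), C3(3μF, Q=7μC, V=2.33V)
Op 1: CLOSE 2-1: Q_total=17.00, C_total=2.00, V=8.50; Q2=8.50, Q1=8.50; dissipated=42.250
Op 2: CLOSE 3-1: Q_total=15.50, C_total=4.00, V=3.88; Q3=11.62, Q1=3.88; dissipated=14.260
Op 3: CLOSE 2-3: Q_total=20.12, C_total=4.00, V=5.03; Q2=5.03, Q3=15.09; dissipated=8.021
Final charges: Q1=3.88, Q2=5.03, Q3=15.09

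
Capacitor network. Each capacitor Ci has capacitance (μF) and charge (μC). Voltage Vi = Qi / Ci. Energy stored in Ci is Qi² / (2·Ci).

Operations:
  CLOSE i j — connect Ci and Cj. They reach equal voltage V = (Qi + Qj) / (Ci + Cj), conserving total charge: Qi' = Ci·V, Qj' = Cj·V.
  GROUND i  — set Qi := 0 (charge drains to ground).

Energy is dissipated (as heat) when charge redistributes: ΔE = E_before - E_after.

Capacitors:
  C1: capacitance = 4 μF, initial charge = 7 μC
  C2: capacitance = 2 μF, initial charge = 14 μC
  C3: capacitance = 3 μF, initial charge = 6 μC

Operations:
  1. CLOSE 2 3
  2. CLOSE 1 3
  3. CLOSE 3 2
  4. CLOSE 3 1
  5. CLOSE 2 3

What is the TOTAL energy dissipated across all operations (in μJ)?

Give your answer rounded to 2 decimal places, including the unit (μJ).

Answer: 20.61 μJ

Derivation:
Initial: C1(4μF, Q=7μC, V=1.75V), C2(2μF, Q=14μC, V=7.00V), C3(3μF, Q=6μC, V=2.00V)
Op 1: CLOSE 2-3: Q_total=20.00, C_total=5.00, V=4.00; Q2=8.00, Q3=12.00; dissipated=15.000
Op 2: CLOSE 1-3: Q_total=19.00, C_total=7.00, V=2.71; Q1=10.86, Q3=8.14; dissipated=4.339
Op 3: CLOSE 3-2: Q_total=16.14, C_total=5.00, V=3.23; Q3=9.69, Q2=6.46; dissipated=0.992
Op 4: CLOSE 3-1: Q_total=20.54, C_total=7.00, V=2.93; Q3=8.80, Q1=11.74; dissipated=0.227
Op 5: CLOSE 2-3: Q_total=15.26, C_total=5.00, V=3.05; Q2=6.10, Q3=9.16; dissipated=0.052
Total dissipated: 20.610 μJ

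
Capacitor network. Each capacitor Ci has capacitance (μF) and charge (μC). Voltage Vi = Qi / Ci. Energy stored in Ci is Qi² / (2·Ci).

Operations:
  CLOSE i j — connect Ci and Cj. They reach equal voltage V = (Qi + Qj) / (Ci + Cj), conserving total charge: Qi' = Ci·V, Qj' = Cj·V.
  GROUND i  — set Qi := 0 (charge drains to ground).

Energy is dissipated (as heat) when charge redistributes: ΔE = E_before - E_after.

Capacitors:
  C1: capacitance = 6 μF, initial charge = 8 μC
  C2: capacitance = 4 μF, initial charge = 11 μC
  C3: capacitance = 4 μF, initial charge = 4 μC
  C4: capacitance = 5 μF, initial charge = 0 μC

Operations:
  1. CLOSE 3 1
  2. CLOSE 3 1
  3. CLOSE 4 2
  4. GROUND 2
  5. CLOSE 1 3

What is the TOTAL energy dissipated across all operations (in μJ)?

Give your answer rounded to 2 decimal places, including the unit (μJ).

Answer: 11.52 μJ

Derivation:
Initial: C1(6μF, Q=8μC, V=1.33V), C2(4μF, Q=11μC, V=2.75V), C3(4μF, Q=4μC, V=1.00V), C4(5μF, Q=0μC, V=0.00V)
Op 1: CLOSE 3-1: Q_total=12.00, C_total=10.00, V=1.20; Q3=4.80, Q1=7.20; dissipated=0.133
Op 2: CLOSE 3-1: Q_total=12.00, C_total=10.00, V=1.20; Q3=4.80, Q1=7.20; dissipated=0.000
Op 3: CLOSE 4-2: Q_total=11.00, C_total=9.00, V=1.22; Q4=6.11, Q2=4.89; dissipated=8.403
Op 4: GROUND 2: Q2=0; energy lost=2.988
Op 5: CLOSE 1-3: Q_total=12.00, C_total=10.00, V=1.20; Q1=7.20, Q3=4.80; dissipated=0.000
Total dissipated: 11.524 μJ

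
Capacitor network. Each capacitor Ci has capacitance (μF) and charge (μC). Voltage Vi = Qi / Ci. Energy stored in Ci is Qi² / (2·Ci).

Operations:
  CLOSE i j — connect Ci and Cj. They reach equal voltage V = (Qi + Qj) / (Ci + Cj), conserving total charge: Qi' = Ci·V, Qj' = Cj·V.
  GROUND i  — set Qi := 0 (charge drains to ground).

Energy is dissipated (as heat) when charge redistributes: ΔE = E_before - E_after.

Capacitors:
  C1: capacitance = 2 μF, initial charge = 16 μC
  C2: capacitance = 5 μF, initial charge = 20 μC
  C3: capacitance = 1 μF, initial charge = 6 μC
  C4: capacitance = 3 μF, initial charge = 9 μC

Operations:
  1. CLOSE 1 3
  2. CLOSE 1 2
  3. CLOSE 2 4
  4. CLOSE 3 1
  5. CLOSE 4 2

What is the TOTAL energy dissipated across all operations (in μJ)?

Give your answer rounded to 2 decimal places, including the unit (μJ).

Initial: C1(2μF, Q=16μC, V=8.00V), C2(5μF, Q=20μC, V=4.00V), C3(1μF, Q=6μC, V=6.00V), C4(3μF, Q=9μC, V=3.00V)
Op 1: CLOSE 1-3: Q_total=22.00, C_total=3.00, V=7.33; Q1=14.67, Q3=7.33; dissipated=1.333
Op 2: CLOSE 1-2: Q_total=34.67, C_total=7.00, V=4.95; Q1=9.90, Q2=24.76; dissipated=7.937
Op 3: CLOSE 2-4: Q_total=33.76, C_total=8.00, V=4.22; Q2=21.10, Q4=12.66; dissipated=3.574
Op 4: CLOSE 3-1: Q_total=17.24, C_total=3.00, V=5.75; Q3=5.75, Q1=11.49; dissipated=1.890
Op 5: CLOSE 4-2: Q_total=33.76, C_total=8.00, V=4.22; Q4=12.66, Q2=21.10; dissipated=0.000
Total dissipated: 14.733 μJ

Answer: 14.73 μJ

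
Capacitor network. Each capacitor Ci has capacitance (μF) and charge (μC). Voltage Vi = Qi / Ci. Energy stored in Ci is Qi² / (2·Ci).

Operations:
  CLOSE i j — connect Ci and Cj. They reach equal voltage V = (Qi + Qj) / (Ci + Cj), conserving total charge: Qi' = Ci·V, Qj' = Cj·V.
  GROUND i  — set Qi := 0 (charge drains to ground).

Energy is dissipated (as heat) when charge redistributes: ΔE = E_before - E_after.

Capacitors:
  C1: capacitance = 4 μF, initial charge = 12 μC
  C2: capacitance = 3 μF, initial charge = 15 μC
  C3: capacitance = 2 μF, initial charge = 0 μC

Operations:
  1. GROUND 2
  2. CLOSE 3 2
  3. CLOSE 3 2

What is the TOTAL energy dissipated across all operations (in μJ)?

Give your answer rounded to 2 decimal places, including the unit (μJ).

Initial: C1(4μF, Q=12μC, V=3.00V), C2(3μF, Q=15μC, V=5.00V), C3(2μF, Q=0μC, V=0.00V)
Op 1: GROUND 2: Q2=0; energy lost=37.500
Op 2: CLOSE 3-2: Q_total=0.00, C_total=5.00, V=0.00; Q3=0.00, Q2=0.00; dissipated=0.000
Op 3: CLOSE 3-2: Q_total=0.00, C_total=5.00, V=0.00; Q3=0.00, Q2=0.00; dissipated=0.000
Total dissipated: 37.500 μJ

Answer: 37.50 μJ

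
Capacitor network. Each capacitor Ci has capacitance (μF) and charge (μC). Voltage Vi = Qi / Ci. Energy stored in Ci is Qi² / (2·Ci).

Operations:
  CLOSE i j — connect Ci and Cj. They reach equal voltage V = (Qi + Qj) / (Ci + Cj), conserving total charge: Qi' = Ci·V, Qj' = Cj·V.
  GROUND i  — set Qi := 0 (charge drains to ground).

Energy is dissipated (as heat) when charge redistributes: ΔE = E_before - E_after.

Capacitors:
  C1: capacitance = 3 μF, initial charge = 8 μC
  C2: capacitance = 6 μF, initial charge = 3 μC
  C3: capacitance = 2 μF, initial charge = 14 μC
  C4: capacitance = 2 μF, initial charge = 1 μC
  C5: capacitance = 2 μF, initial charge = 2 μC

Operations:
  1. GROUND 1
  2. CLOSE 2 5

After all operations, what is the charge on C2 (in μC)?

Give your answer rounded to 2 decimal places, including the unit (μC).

Initial: C1(3μF, Q=8μC, V=2.67V), C2(6μF, Q=3μC, V=0.50V), C3(2μF, Q=14μC, V=7.00V), C4(2μF, Q=1μC, V=0.50V), C5(2μF, Q=2μC, V=1.00V)
Op 1: GROUND 1: Q1=0; energy lost=10.667
Op 2: CLOSE 2-5: Q_total=5.00, C_total=8.00, V=0.62; Q2=3.75, Q5=1.25; dissipated=0.188
Final charges: Q1=0.00, Q2=3.75, Q3=14.00, Q4=1.00, Q5=1.25

Answer: 3.75 μC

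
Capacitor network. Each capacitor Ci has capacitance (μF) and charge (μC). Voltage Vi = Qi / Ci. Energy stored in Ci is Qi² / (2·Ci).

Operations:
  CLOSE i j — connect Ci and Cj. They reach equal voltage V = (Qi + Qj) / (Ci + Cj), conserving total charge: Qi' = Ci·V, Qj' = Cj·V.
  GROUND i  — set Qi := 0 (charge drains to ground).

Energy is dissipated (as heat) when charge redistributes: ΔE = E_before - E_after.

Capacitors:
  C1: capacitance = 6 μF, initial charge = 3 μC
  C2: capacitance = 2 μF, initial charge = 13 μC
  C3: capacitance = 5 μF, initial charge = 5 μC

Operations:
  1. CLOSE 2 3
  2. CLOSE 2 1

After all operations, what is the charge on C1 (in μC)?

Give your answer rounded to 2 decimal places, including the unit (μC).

Initial: C1(6μF, Q=3μC, V=0.50V), C2(2μF, Q=13μC, V=6.50V), C3(5μF, Q=5μC, V=1.00V)
Op 1: CLOSE 2-3: Q_total=18.00, C_total=7.00, V=2.57; Q2=5.14, Q3=12.86; dissipated=21.607
Op 2: CLOSE 2-1: Q_total=8.14, C_total=8.00, V=1.02; Q2=2.04, Q1=6.11; dissipated=3.218
Final charges: Q1=6.11, Q2=2.04, Q3=12.86

Answer: 6.11 μC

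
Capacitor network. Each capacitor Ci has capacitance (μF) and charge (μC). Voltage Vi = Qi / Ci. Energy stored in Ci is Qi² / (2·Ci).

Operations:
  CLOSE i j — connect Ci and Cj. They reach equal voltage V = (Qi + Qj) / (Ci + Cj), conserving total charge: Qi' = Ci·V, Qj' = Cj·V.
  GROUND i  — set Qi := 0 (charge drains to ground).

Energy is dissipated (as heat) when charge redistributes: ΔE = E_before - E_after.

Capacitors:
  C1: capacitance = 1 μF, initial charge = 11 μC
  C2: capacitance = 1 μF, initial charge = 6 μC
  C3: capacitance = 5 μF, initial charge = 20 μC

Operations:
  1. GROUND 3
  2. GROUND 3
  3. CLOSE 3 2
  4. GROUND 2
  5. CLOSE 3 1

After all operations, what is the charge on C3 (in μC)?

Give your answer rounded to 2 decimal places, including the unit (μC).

Answer: 13.33 μC

Derivation:
Initial: C1(1μF, Q=11μC, V=11.00V), C2(1μF, Q=6μC, V=6.00V), C3(5μF, Q=20μC, V=4.00V)
Op 1: GROUND 3: Q3=0; energy lost=40.000
Op 2: GROUND 3: Q3=0; energy lost=0.000
Op 3: CLOSE 3-2: Q_total=6.00, C_total=6.00, V=1.00; Q3=5.00, Q2=1.00; dissipated=15.000
Op 4: GROUND 2: Q2=0; energy lost=0.500
Op 5: CLOSE 3-1: Q_total=16.00, C_total=6.00, V=2.67; Q3=13.33, Q1=2.67; dissipated=41.667
Final charges: Q1=2.67, Q2=0.00, Q3=13.33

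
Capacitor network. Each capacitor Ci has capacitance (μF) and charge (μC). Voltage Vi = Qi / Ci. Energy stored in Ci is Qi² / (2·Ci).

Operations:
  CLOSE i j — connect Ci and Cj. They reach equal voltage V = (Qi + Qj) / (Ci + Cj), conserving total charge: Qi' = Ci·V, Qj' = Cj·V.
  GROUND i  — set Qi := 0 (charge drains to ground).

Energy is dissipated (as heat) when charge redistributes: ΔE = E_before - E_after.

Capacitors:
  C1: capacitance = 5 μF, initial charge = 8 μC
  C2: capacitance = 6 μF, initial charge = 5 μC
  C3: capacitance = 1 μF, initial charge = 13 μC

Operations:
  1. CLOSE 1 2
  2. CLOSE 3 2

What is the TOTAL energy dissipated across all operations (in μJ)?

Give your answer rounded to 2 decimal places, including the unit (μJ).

Initial: C1(5μF, Q=8μC, V=1.60V), C2(6μF, Q=5μC, V=0.83V), C3(1μF, Q=13μC, V=13.00V)
Op 1: CLOSE 1-2: Q_total=13.00, C_total=11.00, V=1.18; Q1=5.91, Q2=7.09; dissipated=0.802
Op 2: CLOSE 3-2: Q_total=20.09, C_total=7.00, V=2.87; Q3=2.87, Q2=17.22; dissipated=59.858
Total dissipated: 60.660 μJ

Answer: 60.66 μJ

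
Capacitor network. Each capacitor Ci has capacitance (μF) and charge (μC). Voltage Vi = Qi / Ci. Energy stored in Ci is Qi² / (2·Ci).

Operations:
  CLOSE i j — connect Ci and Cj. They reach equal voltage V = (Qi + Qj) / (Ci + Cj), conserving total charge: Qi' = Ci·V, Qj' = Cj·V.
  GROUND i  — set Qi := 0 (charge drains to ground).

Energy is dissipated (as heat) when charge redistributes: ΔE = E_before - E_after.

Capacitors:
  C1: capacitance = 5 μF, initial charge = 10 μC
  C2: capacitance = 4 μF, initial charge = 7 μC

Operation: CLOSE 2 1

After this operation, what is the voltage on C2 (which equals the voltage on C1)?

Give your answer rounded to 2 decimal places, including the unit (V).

Answer: 1.89 V

Derivation:
Initial: C1(5μF, Q=10μC, V=2.00V), C2(4μF, Q=7μC, V=1.75V)
Op 1: CLOSE 2-1: Q_total=17.00, C_total=9.00, V=1.89; Q2=7.56, Q1=9.44; dissipated=0.069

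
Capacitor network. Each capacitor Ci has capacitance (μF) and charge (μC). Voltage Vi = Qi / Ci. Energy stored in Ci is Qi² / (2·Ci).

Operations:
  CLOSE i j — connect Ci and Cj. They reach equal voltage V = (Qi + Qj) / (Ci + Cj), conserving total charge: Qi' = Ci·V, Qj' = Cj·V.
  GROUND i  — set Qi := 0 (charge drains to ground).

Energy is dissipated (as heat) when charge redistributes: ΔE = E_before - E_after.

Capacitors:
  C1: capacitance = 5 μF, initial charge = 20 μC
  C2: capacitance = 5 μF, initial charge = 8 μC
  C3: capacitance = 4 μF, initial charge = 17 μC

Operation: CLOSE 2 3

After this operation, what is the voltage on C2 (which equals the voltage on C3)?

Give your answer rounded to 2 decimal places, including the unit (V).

Initial: C1(5μF, Q=20μC, V=4.00V), C2(5μF, Q=8μC, V=1.60V), C3(4μF, Q=17μC, V=4.25V)
Op 1: CLOSE 2-3: Q_total=25.00, C_total=9.00, V=2.78; Q2=13.89, Q3=11.11; dissipated=7.803

Answer: 2.78 V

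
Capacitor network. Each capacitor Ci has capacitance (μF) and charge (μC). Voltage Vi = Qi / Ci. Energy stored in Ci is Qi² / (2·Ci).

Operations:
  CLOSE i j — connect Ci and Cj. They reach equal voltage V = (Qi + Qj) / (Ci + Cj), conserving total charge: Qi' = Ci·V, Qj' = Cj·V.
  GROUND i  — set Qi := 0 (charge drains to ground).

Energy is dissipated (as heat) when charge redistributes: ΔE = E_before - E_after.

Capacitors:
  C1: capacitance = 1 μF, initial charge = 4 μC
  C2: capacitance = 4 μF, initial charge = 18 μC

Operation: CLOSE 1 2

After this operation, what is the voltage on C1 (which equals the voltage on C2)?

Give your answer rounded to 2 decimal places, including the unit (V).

Initial: C1(1μF, Q=4μC, V=4.00V), C2(4μF, Q=18μC, V=4.50V)
Op 1: CLOSE 1-2: Q_total=22.00, C_total=5.00, V=4.40; Q1=4.40, Q2=17.60; dissipated=0.100

Answer: 4.40 V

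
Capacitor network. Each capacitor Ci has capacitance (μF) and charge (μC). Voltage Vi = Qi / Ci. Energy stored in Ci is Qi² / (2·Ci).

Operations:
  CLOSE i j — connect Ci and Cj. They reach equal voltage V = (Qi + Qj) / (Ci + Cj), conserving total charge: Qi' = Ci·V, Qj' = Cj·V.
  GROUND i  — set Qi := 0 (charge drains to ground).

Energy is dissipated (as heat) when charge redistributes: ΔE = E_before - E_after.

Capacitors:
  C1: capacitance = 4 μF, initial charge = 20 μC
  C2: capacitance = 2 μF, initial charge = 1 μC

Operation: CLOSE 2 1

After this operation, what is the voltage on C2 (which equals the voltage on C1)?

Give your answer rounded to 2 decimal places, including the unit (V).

Initial: C1(4μF, Q=20μC, V=5.00V), C2(2μF, Q=1μC, V=0.50V)
Op 1: CLOSE 2-1: Q_total=21.00, C_total=6.00, V=3.50; Q2=7.00, Q1=14.00; dissipated=13.500

Answer: 3.50 V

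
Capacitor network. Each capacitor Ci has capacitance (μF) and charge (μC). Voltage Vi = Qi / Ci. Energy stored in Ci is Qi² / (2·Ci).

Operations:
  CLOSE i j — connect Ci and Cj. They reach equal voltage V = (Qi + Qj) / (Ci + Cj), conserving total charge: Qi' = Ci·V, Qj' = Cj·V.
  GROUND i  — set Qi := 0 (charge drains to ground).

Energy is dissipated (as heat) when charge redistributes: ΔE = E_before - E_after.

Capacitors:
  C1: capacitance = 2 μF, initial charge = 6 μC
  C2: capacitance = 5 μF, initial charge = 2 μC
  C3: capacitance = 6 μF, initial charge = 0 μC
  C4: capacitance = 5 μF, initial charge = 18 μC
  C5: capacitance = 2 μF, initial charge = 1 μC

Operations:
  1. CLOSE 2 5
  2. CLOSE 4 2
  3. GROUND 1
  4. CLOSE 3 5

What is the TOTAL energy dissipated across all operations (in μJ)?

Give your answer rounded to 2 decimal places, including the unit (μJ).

Initial: C1(2μF, Q=6μC, V=3.00V), C2(5μF, Q=2μC, V=0.40V), C3(6μF, Q=0μC, V=0.00V), C4(5μF, Q=18μC, V=3.60V), C5(2μF, Q=1μC, V=0.50V)
Op 1: CLOSE 2-5: Q_total=3.00, C_total=7.00, V=0.43; Q2=2.14, Q5=0.86; dissipated=0.007
Op 2: CLOSE 4-2: Q_total=20.14, C_total=10.00, V=2.01; Q4=10.07, Q2=10.07; dissipated=12.572
Op 3: GROUND 1: Q1=0; energy lost=9.000
Op 4: CLOSE 3-5: Q_total=0.86, C_total=8.00, V=0.11; Q3=0.64, Q5=0.21; dissipated=0.138
Total dissipated: 21.717 μJ

Answer: 21.72 μJ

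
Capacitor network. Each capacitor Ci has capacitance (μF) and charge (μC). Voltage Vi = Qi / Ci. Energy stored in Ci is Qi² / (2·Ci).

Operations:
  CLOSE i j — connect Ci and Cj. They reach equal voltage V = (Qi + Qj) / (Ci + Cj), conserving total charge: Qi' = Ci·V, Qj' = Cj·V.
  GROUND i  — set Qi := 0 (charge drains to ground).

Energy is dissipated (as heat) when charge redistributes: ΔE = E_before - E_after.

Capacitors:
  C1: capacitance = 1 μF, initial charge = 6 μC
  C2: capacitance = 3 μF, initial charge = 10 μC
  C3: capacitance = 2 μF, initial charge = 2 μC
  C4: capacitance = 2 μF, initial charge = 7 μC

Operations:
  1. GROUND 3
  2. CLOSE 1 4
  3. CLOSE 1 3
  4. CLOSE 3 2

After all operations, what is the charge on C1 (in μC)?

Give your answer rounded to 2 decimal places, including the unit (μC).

Answer: 1.44 μC

Derivation:
Initial: C1(1μF, Q=6μC, V=6.00V), C2(3μF, Q=10μC, V=3.33V), C3(2μF, Q=2μC, V=1.00V), C4(2μF, Q=7μC, V=3.50V)
Op 1: GROUND 3: Q3=0; energy lost=1.000
Op 2: CLOSE 1-4: Q_total=13.00, C_total=3.00, V=4.33; Q1=4.33, Q4=8.67; dissipated=2.083
Op 3: CLOSE 1-3: Q_total=4.33, C_total=3.00, V=1.44; Q1=1.44, Q3=2.89; dissipated=6.259
Op 4: CLOSE 3-2: Q_total=12.89, C_total=5.00, V=2.58; Q3=5.16, Q2=7.73; dissipated=2.141
Final charges: Q1=1.44, Q2=7.73, Q3=5.16, Q4=8.67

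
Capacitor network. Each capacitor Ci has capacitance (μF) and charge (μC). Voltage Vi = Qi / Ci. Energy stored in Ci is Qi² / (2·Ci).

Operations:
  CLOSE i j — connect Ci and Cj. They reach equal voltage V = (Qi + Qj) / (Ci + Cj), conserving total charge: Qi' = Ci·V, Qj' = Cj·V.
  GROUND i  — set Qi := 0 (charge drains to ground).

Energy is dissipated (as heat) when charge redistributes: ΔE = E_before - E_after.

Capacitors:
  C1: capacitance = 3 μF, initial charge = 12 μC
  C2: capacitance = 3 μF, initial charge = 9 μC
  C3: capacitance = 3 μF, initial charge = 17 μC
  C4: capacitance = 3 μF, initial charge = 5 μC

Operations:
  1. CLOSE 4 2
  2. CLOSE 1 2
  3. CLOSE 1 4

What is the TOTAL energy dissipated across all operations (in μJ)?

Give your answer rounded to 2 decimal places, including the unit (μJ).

Initial: C1(3μF, Q=12μC, V=4.00V), C2(3μF, Q=9μC, V=3.00V), C3(3μF, Q=17μC, V=5.67V), C4(3μF, Q=5μC, V=1.67V)
Op 1: CLOSE 4-2: Q_total=14.00, C_total=6.00, V=2.33; Q4=7.00, Q2=7.00; dissipated=1.333
Op 2: CLOSE 1-2: Q_total=19.00, C_total=6.00, V=3.17; Q1=9.50, Q2=9.50; dissipated=2.083
Op 3: CLOSE 1-4: Q_total=16.50, C_total=6.00, V=2.75; Q1=8.25, Q4=8.25; dissipated=0.521
Total dissipated: 3.938 μJ

Answer: 3.94 μJ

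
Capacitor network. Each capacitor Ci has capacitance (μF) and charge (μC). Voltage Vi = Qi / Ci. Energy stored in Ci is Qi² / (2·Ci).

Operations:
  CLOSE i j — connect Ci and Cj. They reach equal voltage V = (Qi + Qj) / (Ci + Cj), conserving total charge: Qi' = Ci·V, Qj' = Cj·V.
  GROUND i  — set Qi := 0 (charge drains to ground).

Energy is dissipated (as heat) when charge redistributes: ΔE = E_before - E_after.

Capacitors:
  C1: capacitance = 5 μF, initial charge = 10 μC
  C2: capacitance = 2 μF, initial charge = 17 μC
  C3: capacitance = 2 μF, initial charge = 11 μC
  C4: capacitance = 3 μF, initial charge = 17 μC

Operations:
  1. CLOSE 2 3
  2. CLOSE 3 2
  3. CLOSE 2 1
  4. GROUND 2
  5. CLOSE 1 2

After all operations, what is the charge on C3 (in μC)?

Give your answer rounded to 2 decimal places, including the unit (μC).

Initial: C1(5μF, Q=10μC, V=2.00V), C2(2μF, Q=17μC, V=8.50V), C3(2μF, Q=11μC, V=5.50V), C4(3μF, Q=17μC, V=5.67V)
Op 1: CLOSE 2-3: Q_total=28.00, C_total=4.00, V=7.00; Q2=14.00, Q3=14.00; dissipated=4.500
Op 2: CLOSE 3-2: Q_total=28.00, C_total=4.00, V=7.00; Q3=14.00, Q2=14.00; dissipated=0.000
Op 3: CLOSE 2-1: Q_total=24.00, C_total=7.00, V=3.43; Q2=6.86, Q1=17.14; dissipated=17.857
Op 4: GROUND 2: Q2=0; energy lost=11.755
Op 5: CLOSE 1-2: Q_total=17.14, C_total=7.00, V=2.45; Q1=12.24, Q2=4.90; dissipated=8.397
Final charges: Q1=12.24, Q2=4.90, Q3=14.00, Q4=17.00

Answer: 14.00 μC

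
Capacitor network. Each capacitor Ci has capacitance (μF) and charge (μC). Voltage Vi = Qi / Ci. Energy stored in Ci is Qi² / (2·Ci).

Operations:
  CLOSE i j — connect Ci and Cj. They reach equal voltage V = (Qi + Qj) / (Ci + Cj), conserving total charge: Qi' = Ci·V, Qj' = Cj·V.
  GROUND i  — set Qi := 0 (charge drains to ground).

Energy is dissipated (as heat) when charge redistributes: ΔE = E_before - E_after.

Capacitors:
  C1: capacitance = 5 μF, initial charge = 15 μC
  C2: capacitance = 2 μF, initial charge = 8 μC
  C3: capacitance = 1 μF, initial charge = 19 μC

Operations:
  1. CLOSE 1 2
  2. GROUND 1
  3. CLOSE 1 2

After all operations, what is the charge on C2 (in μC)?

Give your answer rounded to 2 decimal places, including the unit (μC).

Answer: 1.88 μC

Derivation:
Initial: C1(5μF, Q=15μC, V=3.00V), C2(2μF, Q=8μC, V=4.00V), C3(1μF, Q=19μC, V=19.00V)
Op 1: CLOSE 1-2: Q_total=23.00, C_total=7.00, V=3.29; Q1=16.43, Q2=6.57; dissipated=0.714
Op 2: GROUND 1: Q1=0; energy lost=26.990
Op 3: CLOSE 1-2: Q_total=6.57, C_total=7.00, V=0.94; Q1=4.69, Q2=1.88; dissipated=7.711
Final charges: Q1=4.69, Q2=1.88, Q3=19.00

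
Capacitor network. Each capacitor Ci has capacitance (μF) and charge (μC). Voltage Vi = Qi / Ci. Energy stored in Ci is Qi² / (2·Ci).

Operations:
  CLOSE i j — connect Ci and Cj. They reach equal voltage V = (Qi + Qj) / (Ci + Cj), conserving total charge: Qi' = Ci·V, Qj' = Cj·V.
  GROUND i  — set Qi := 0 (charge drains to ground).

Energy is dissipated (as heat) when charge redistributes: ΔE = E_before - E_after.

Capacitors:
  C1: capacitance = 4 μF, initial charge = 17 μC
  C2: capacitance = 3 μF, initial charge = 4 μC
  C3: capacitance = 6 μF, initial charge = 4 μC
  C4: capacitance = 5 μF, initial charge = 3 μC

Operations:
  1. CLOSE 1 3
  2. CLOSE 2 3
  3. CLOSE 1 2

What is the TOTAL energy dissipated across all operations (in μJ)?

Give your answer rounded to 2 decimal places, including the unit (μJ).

Initial: C1(4μF, Q=17μC, V=4.25V), C2(3μF, Q=4μC, V=1.33V), C3(6μF, Q=4μC, V=0.67V), C4(5μF, Q=3μC, V=0.60V)
Op 1: CLOSE 1-3: Q_total=21.00, C_total=10.00, V=2.10; Q1=8.40, Q3=12.60; dissipated=15.408
Op 2: CLOSE 2-3: Q_total=16.60, C_total=9.00, V=1.84; Q2=5.53, Q3=11.07; dissipated=0.588
Op 3: CLOSE 1-2: Q_total=13.93, C_total=7.00, V=1.99; Q1=7.96, Q2=5.97; dissipated=0.056
Total dissipated: 16.052 μJ

Answer: 16.05 μJ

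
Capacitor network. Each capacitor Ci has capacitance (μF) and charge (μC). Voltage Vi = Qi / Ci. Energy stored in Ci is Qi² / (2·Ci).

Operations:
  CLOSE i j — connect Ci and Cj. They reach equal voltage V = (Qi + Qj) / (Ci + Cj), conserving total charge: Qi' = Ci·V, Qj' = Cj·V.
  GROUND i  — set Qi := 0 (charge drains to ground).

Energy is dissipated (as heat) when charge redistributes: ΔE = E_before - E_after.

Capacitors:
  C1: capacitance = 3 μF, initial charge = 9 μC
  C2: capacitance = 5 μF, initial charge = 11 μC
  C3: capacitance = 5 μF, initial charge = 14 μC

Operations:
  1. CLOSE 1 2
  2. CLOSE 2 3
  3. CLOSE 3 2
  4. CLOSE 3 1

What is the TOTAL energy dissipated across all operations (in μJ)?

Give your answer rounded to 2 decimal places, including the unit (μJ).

Initial: C1(3μF, Q=9μC, V=3.00V), C2(5μF, Q=11μC, V=2.20V), C3(5μF, Q=14μC, V=2.80V)
Op 1: CLOSE 1-2: Q_total=20.00, C_total=8.00, V=2.50; Q1=7.50, Q2=12.50; dissipated=0.600
Op 2: CLOSE 2-3: Q_total=26.50, C_total=10.00, V=2.65; Q2=13.25, Q3=13.25; dissipated=0.113
Op 3: CLOSE 3-2: Q_total=26.50, C_total=10.00, V=2.65; Q3=13.25, Q2=13.25; dissipated=0.000
Op 4: CLOSE 3-1: Q_total=20.75, C_total=8.00, V=2.59; Q3=12.97, Q1=7.78; dissipated=0.021
Total dissipated: 0.734 μJ

Answer: 0.73 μJ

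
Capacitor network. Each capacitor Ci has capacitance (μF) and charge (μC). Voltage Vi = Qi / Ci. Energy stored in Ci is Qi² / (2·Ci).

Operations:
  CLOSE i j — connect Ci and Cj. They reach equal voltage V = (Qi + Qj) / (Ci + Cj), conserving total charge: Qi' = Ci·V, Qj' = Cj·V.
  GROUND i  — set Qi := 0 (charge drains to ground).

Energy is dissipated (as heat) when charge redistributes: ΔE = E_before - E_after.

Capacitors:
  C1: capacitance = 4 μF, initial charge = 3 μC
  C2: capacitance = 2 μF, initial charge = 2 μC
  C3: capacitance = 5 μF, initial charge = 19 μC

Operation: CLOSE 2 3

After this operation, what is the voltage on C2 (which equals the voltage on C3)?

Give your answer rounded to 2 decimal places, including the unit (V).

Initial: C1(4μF, Q=3μC, V=0.75V), C2(2μF, Q=2μC, V=1.00V), C3(5μF, Q=19μC, V=3.80V)
Op 1: CLOSE 2-3: Q_total=21.00, C_total=7.00, V=3.00; Q2=6.00, Q3=15.00; dissipated=5.600

Answer: 3.00 V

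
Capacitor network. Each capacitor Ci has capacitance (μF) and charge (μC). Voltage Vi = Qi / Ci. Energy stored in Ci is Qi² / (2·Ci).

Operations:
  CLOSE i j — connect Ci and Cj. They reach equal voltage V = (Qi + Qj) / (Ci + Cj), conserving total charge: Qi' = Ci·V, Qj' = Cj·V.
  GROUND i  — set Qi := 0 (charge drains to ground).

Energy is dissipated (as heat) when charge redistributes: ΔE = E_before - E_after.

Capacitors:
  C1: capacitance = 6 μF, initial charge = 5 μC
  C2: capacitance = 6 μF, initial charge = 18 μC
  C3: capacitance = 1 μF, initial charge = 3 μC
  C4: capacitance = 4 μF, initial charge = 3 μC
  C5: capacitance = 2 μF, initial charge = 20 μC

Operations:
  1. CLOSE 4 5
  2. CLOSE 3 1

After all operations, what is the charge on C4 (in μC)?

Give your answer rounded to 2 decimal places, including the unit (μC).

Answer: 15.33 μC

Derivation:
Initial: C1(6μF, Q=5μC, V=0.83V), C2(6μF, Q=18μC, V=3.00V), C3(1μF, Q=3μC, V=3.00V), C4(4μF, Q=3μC, V=0.75V), C5(2μF, Q=20μC, V=10.00V)
Op 1: CLOSE 4-5: Q_total=23.00, C_total=6.00, V=3.83; Q4=15.33, Q5=7.67; dissipated=57.042
Op 2: CLOSE 3-1: Q_total=8.00, C_total=7.00, V=1.14; Q3=1.14, Q1=6.86; dissipated=2.012
Final charges: Q1=6.86, Q2=18.00, Q3=1.14, Q4=15.33, Q5=7.67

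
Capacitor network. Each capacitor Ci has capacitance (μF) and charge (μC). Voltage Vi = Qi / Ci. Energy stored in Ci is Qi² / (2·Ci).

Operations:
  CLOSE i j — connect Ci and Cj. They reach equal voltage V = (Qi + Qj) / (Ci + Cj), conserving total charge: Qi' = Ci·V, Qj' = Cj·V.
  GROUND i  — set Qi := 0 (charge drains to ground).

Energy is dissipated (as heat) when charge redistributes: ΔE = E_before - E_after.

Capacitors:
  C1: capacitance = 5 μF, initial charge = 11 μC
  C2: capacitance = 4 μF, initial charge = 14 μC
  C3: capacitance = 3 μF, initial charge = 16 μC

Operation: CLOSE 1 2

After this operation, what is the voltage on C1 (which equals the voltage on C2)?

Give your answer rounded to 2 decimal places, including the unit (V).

Answer: 2.78 V

Derivation:
Initial: C1(5μF, Q=11μC, V=2.20V), C2(4μF, Q=14μC, V=3.50V), C3(3μF, Q=16μC, V=5.33V)
Op 1: CLOSE 1-2: Q_total=25.00, C_total=9.00, V=2.78; Q1=13.89, Q2=11.11; dissipated=1.878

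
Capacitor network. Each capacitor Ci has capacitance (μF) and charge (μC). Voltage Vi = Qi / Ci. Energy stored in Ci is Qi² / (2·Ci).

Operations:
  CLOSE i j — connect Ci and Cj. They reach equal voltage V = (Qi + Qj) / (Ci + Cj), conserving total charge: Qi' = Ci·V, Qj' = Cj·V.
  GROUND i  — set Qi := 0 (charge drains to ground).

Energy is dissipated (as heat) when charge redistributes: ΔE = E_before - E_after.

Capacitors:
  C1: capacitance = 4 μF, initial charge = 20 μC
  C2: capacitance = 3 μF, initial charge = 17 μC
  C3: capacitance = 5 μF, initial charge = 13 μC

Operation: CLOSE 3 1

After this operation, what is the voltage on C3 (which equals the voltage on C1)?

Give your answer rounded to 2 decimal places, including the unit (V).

Answer: 3.67 V

Derivation:
Initial: C1(4μF, Q=20μC, V=5.00V), C2(3μF, Q=17μC, V=5.67V), C3(5μF, Q=13μC, V=2.60V)
Op 1: CLOSE 3-1: Q_total=33.00, C_total=9.00, V=3.67; Q3=18.33, Q1=14.67; dissipated=6.400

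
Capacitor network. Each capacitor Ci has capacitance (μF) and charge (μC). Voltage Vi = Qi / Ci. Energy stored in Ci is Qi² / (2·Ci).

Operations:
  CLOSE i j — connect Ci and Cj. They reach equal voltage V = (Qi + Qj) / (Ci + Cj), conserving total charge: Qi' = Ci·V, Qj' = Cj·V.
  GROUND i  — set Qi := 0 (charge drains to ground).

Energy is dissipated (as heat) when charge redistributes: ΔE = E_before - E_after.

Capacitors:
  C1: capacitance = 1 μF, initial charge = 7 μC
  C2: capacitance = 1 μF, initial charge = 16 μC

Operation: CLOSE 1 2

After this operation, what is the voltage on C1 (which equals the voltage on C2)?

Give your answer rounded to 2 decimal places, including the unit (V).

Answer: 11.50 V

Derivation:
Initial: C1(1μF, Q=7μC, V=7.00V), C2(1μF, Q=16μC, V=16.00V)
Op 1: CLOSE 1-2: Q_total=23.00, C_total=2.00, V=11.50; Q1=11.50, Q2=11.50; dissipated=20.250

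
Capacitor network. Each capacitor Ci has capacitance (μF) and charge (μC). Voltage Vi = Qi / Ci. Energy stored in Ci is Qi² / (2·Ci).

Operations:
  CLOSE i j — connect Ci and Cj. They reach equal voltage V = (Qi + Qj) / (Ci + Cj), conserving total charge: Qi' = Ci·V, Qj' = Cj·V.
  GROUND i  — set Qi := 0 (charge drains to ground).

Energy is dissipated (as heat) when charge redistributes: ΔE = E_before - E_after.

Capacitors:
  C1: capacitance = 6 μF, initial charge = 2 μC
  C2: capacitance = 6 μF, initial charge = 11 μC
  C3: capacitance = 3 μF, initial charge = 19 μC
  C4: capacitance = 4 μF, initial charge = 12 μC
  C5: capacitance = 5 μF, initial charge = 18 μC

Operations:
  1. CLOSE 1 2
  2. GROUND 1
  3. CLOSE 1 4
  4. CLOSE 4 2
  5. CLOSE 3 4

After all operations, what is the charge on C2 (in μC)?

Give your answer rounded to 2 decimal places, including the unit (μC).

Initial: C1(6μF, Q=2μC, V=0.33V), C2(6μF, Q=11μC, V=1.83V), C3(3μF, Q=19μC, V=6.33V), C4(4μF, Q=12μC, V=3.00V), C5(5μF, Q=18μC, V=3.60V)
Op 1: CLOSE 1-2: Q_total=13.00, C_total=12.00, V=1.08; Q1=6.50, Q2=6.50; dissipated=3.375
Op 2: GROUND 1: Q1=0; energy lost=3.521
Op 3: CLOSE 1-4: Q_total=12.00, C_total=10.00, V=1.20; Q1=7.20, Q4=4.80; dissipated=10.800
Op 4: CLOSE 4-2: Q_total=11.30, C_total=10.00, V=1.13; Q4=4.52, Q2=6.78; dissipated=0.016
Op 5: CLOSE 3-4: Q_total=23.52, C_total=7.00, V=3.36; Q3=10.08, Q4=13.44; dissipated=23.207
Final charges: Q1=7.20, Q2=6.78, Q3=10.08, Q4=13.44, Q5=18.00

Answer: 6.78 μC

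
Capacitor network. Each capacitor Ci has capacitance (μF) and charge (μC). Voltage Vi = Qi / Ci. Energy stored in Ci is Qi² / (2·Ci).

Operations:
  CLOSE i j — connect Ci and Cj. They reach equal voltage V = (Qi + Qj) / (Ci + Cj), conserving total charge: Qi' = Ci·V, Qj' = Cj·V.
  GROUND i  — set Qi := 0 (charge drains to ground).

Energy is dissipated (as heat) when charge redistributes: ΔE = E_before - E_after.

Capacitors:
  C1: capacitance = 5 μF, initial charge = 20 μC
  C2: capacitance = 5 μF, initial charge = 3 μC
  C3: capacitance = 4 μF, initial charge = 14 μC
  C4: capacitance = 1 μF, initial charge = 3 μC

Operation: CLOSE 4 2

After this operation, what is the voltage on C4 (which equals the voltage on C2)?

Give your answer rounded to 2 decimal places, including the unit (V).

Initial: C1(5μF, Q=20μC, V=4.00V), C2(5μF, Q=3μC, V=0.60V), C3(4μF, Q=14μC, V=3.50V), C4(1μF, Q=3μC, V=3.00V)
Op 1: CLOSE 4-2: Q_total=6.00, C_total=6.00, V=1.00; Q4=1.00, Q2=5.00; dissipated=2.400

Answer: 1.00 V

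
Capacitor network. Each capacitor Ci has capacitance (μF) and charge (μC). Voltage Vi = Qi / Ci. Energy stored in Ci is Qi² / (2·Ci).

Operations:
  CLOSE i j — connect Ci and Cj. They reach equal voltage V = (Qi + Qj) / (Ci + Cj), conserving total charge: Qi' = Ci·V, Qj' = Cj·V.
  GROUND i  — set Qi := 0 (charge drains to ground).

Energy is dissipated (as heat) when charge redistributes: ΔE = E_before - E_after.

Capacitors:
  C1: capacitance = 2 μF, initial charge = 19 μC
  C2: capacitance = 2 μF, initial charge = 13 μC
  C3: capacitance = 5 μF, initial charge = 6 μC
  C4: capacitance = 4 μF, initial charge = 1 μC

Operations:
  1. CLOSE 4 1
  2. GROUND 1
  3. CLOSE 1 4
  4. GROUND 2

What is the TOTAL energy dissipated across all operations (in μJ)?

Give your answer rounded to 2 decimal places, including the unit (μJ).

Answer: 117.81 μJ

Derivation:
Initial: C1(2μF, Q=19μC, V=9.50V), C2(2μF, Q=13μC, V=6.50V), C3(5μF, Q=6μC, V=1.20V), C4(4μF, Q=1μC, V=0.25V)
Op 1: CLOSE 4-1: Q_total=20.00, C_total=6.00, V=3.33; Q4=13.33, Q1=6.67; dissipated=57.042
Op 2: GROUND 1: Q1=0; energy lost=11.111
Op 3: CLOSE 1-4: Q_total=13.33, C_total=6.00, V=2.22; Q1=4.44, Q4=8.89; dissipated=7.407
Op 4: GROUND 2: Q2=0; energy lost=42.250
Total dissipated: 117.810 μJ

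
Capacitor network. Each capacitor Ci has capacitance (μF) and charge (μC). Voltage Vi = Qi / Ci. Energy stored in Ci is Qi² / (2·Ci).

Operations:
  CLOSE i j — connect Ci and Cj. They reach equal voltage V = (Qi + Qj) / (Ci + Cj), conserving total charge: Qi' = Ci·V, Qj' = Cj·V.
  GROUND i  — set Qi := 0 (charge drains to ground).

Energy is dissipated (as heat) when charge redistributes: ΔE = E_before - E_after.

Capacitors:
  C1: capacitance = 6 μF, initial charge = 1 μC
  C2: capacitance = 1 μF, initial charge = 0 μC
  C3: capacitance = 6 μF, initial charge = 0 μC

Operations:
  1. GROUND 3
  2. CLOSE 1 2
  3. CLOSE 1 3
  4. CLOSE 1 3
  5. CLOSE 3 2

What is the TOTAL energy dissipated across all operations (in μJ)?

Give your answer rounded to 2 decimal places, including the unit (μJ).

Initial: C1(6μF, Q=1μC, V=0.17V), C2(1μF, Q=0μC, V=0.00V), C3(6μF, Q=0μC, V=0.00V)
Op 1: GROUND 3: Q3=0; energy lost=0.000
Op 2: CLOSE 1-2: Q_total=1.00, C_total=7.00, V=0.14; Q1=0.86, Q2=0.14; dissipated=0.012
Op 3: CLOSE 1-3: Q_total=0.86, C_total=12.00, V=0.07; Q1=0.43, Q3=0.43; dissipated=0.031
Op 4: CLOSE 1-3: Q_total=0.86, C_total=12.00, V=0.07; Q1=0.43, Q3=0.43; dissipated=0.000
Op 5: CLOSE 3-2: Q_total=0.57, C_total=7.00, V=0.08; Q3=0.49, Q2=0.08; dissipated=0.002
Total dissipated: 0.045 μJ

Answer: 0.04 μJ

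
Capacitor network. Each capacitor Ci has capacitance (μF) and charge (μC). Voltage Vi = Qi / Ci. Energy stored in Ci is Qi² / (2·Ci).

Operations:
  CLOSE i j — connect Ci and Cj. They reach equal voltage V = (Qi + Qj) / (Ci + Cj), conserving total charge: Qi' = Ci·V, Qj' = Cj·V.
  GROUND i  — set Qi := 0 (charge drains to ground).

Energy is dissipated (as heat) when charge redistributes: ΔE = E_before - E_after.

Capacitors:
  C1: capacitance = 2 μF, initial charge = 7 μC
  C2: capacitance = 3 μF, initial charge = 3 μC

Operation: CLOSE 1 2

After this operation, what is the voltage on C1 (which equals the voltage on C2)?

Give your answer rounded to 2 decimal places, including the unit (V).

Initial: C1(2μF, Q=7μC, V=3.50V), C2(3μF, Q=3μC, V=1.00V)
Op 1: CLOSE 1-2: Q_total=10.00, C_total=5.00, V=2.00; Q1=4.00, Q2=6.00; dissipated=3.750

Answer: 2.00 V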